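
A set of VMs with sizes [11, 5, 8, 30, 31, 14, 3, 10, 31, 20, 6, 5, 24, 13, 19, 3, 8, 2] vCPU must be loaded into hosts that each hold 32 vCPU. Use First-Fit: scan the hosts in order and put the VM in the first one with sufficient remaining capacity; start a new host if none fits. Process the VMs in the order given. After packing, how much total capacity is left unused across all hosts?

13

11 vCPU → host 1 (remaining 21 vCPU)
5 vCPU → host 1 (remaining 16 vCPU)
8 vCPU → host 1 (remaining 8 vCPU)
30 vCPU → host 2 (remaining 2 vCPU)
31 vCPU → host 3 (remaining 1 vCPU)
14 vCPU → host 4 (remaining 18 vCPU)
3 vCPU → host 1 (remaining 5 vCPU)
10 vCPU → host 4 (remaining 8 vCPU)
31 vCPU → host 5 (remaining 1 vCPU)
20 vCPU → host 6 (remaining 12 vCPU)
6 vCPU → host 4 (remaining 2 vCPU)
5 vCPU → host 1 (remaining 0 vCPU)
24 vCPU → host 7 (remaining 8 vCPU)
13 vCPU → host 8 (remaining 19 vCPU)
19 vCPU → host 8 (remaining 0 vCPU)
3 vCPU → host 6 (remaining 9 vCPU)
8 vCPU → host 6 (remaining 1 vCPU)
2 vCPU → host 2 (remaining 0 vCPU)
8 hosts × 32 vCPU = 256 vCPU; used 243 vCPU; unused 13 vCPU.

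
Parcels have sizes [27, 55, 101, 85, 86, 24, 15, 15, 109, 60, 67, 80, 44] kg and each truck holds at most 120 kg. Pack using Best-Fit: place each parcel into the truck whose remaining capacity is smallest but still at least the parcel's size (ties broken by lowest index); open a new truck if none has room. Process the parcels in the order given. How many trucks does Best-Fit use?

8

27 kg → truck 1 (remaining 93 kg)
55 kg → truck 1 (remaining 38 kg)
101 kg → truck 2 (remaining 19 kg)
85 kg → truck 3 (remaining 35 kg)
86 kg → truck 4 (remaining 34 kg)
24 kg → truck 4 (remaining 10 kg)
15 kg → truck 2 (remaining 4 kg)
15 kg → truck 3 (remaining 20 kg)
109 kg → truck 5 (remaining 11 kg)
60 kg → truck 6 (remaining 60 kg)
67 kg → truck 7 (remaining 53 kg)
80 kg → truck 8 (remaining 40 kg)
44 kg → truck 7 (remaining 9 kg)
Final trucks: [27,55] [101,15] [85,15] [86,24] [109] [60] [67,44] [80].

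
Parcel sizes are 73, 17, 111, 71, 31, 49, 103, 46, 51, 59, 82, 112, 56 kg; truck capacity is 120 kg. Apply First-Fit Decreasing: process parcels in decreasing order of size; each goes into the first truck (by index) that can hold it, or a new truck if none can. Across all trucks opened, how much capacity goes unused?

99

Sorted descending: 112, 111, 103, 82, 73, 71, 59, 56, 51, 49, 46, 31, 17.
Put 112 kg in truck 1; 8 kg remain.
Put 111 kg in truck 2; 9 kg remain.
Put 103 kg in truck 3; 17 kg remain.
Put 82 kg in truck 4; 38 kg remain.
Put 73 kg in truck 5; 47 kg remain.
Put 71 kg in truck 6; 49 kg remain.
Put 59 kg in truck 7; 61 kg remain.
Put 56 kg in truck 7; 5 kg remain.
Put 51 kg in truck 8; 69 kg remain.
Put 49 kg in truck 6; 0 kg remain.
Put 46 kg in truck 5; 1 kg remain.
Put 31 kg in truck 4; 7 kg remain.
Put 17 kg in truck 3; 0 kg remain.
8 trucks × 120 kg = 960 kg; used 861 kg; unused 99 kg.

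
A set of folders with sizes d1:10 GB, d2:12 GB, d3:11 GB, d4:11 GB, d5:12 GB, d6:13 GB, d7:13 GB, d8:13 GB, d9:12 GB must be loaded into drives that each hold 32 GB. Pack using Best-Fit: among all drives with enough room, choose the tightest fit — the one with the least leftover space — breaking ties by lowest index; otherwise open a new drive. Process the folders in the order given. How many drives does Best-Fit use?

5 drives

d1 (10 GB) → drive 1 (remaining 22 GB)
d2 (12 GB) → drive 1 (remaining 10 GB)
d3 (11 GB) → drive 2 (remaining 21 GB)
d4 (11 GB) → drive 2 (remaining 10 GB)
d5 (12 GB) → drive 3 (remaining 20 GB)
d6 (13 GB) → drive 3 (remaining 7 GB)
d7 (13 GB) → drive 4 (remaining 19 GB)
d8 (13 GB) → drive 4 (remaining 6 GB)
d9 (12 GB) → drive 5 (remaining 20 GB)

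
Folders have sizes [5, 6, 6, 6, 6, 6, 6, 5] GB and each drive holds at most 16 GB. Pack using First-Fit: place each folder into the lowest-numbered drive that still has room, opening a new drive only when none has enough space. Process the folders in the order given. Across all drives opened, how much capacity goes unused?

18

Put 5 GB in drive 1; 11 GB remain.
Put 6 GB in drive 1; 5 GB remain.
Put 6 GB in drive 2; 10 GB remain.
Put 6 GB in drive 2; 4 GB remain.
Put 6 GB in drive 3; 10 GB remain.
Put 6 GB in drive 3; 4 GB remain.
Put 6 GB in drive 4; 10 GB remain.
Put 5 GB in drive 1; 0 GB remain.
4 drives × 16 GB = 64 GB; used 46 GB; unused 18 GB.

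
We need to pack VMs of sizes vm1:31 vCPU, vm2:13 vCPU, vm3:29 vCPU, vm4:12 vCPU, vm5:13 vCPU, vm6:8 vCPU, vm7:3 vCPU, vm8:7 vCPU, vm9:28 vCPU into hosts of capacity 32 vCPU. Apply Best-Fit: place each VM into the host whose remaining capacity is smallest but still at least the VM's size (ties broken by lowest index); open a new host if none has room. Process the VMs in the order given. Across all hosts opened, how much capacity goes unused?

16

host 1: place vm1 (31 vCPU), 1 vCPU left
host 2: place vm2 (13 vCPU), 19 vCPU left
host 3: place vm3 (29 vCPU), 3 vCPU left
host 2: place vm4 (12 vCPU), 7 vCPU left
host 4: place vm5 (13 vCPU), 19 vCPU left
host 4: place vm6 (8 vCPU), 11 vCPU left
host 3: place vm7 (3 vCPU), 0 vCPU left
host 2: place vm8 (7 vCPU), 0 vCPU left
host 5: place vm9 (28 vCPU), 4 vCPU left
5 hosts × 32 vCPU = 160 vCPU; used 144 vCPU; unused 16 vCPU.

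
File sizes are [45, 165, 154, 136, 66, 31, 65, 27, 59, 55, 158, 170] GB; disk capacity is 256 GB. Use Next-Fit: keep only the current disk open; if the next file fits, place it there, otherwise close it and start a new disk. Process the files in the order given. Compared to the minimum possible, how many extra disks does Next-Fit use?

1

Next-Fit: [45,165] [154] [136,66,31] [65,27,59,55] [158] [170] → 6 disks.
Total size 1131 GB; any packing needs at least ⌈1131/256⌉ = 5 disks.
An optimal packing achieves that bound: [170,66] [165,65] [158,59,31] [154,55,45] [136,27] → 5 disks.
Excess: 6 − 5 = 1.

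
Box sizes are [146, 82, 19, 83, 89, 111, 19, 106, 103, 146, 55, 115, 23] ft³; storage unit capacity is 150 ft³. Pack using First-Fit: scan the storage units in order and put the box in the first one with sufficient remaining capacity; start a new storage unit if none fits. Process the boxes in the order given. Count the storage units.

9 storage units

146 ft³ → storage unit 1 (remaining 4 ft³)
82 ft³ → storage unit 2 (remaining 68 ft³)
19 ft³ → storage unit 2 (remaining 49 ft³)
83 ft³ → storage unit 3 (remaining 67 ft³)
89 ft³ → storage unit 4 (remaining 61 ft³)
111 ft³ → storage unit 5 (remaining 39 ft³)
19 ft³ → storage unit 2 (remaining 30 ft³)
106 ft³ → storage unit 6 (remaining 44 ft³)
103 ft³ → storage unit 7 (remaining 47 ft³)
146 ft³ → storage unit 8 (remaining 4 ft³)
55 ft³ → storage unit 3 (remaining 12 ft³)
115 ft³ → storage unit 9 (remaining 35 ft³)
23 ft³ → storage unit 2 (remaining 7 ft³)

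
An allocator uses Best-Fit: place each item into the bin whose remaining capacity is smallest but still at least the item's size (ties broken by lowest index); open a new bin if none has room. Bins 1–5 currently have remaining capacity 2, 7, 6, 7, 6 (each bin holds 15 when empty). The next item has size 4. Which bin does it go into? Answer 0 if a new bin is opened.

Bins with room: bin 2 (7), bin 3 (6), bin 4 (7), bin 5 (6).
Tightest fit is bin 3 with 6 free.

3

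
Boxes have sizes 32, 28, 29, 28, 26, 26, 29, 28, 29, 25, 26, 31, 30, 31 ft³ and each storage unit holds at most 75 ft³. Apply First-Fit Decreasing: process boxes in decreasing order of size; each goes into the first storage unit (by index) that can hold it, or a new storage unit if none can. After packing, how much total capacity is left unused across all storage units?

Sorted descending: 32, 31, 31, 30, 29, 29, 29, 28, 28, 28, 26, 26, 26, 25.
Put 32 ft³ in storage unit 1; 43 ft³ remain.
Put 31 ft³ in storage unit 1; 12 ft³ remain.
Put 31 ft³ in storage unit 2; 44 ft³ remain.
Put 30 ft³ in storage unit 2; 14 ft³ remain.
Put 29 ft³ in storage unit 3; 46 ft³ remain.
Put 29 ft³ in storage unit 3; 17 ft³ remain.
Put 29 ft³ in storage unit 4; 46 ft³ remain.
Put 28 ft³ in storage unit 4; 18 ft³ remain.
Put 28 ft³ in storage unit 5; 47 ft³ remain.
Put 28 ft³ in storage unit 5; 19 ft³ remain.
Put 26 ft³ in storage unit 6; 49 ft³ remain.
Put 26 ft³ in storage unit 6; 23 ft³ remain.
Put 26 ft³ in storage unit 7; 49 ft³ remain.
Put 25 ft³ in storage unit 7; 24 ft³ remain.
7 storage units × 75 ft³ = 525 ft³; used 398 ft³; unused 127 ft³.

127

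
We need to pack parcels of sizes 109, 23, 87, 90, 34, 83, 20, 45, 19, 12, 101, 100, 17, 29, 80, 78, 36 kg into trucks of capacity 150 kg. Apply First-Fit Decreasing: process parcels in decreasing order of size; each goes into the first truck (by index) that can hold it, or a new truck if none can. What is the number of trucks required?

Sorted descending: 109, 101, 100, 90, 87, 83, 80, 78, 45, 36, 34, 29, 23, 20, 19, 17, 12.
truck 1: place 109 kg, 41 kg left
truck 2: place 101 kg, 49 kg left
truck 3: place 100 kg, 50 kg left
truck 4: place 90 kg, 60 kg left
truck 5: place 87 kg, 63 kg left
truck 6: place 83 kg, 67 kg left
truck 7: place 80 kg, 70 kg left
truck 8: place 78 kg, 72 kg left
truck 2: place 45 kg, 4 kg left
truck 1: place 36 kg, 5 kg left
truck 3: place 34 kg, 16 kg left
truck 4: place 29 kg, 31 kg left
truck 4: place 23 kg, 8 kg left
truck 5: place 20 kg, 43 kg left
truck 5: place 19 kg, 24 kg left
truck 5: place 17 kg, 7 kg left
truck 3: place 12 kg, 4 kg left

8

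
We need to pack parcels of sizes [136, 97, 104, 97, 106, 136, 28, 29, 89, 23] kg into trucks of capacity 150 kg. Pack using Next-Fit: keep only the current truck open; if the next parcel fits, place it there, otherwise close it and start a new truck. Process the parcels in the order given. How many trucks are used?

Put 136 kg in truck 1; 14 kg remain.
Put 97 kg in truck 2; 53 kg remain.
Put 104 kg in truck 3; 46 kg remain.
Put 97 kg in truck 4; 53 kg remain.
Put 106 kg in truck 5; 44 kg remain.
Put 136 kg in truck 6; 14 kg remain.
Put 28 kg in truck 7; 122 kg remain.
Put 29 kg in truck 7; 93 kg remain.
Put 89 kg in truck 7; 4 kg remain.
Put 23 kg in truck 8; 127 kg remain.
Final trucks: [136] [97] [104] [97] [106] [136] [28,29,89] [23].

8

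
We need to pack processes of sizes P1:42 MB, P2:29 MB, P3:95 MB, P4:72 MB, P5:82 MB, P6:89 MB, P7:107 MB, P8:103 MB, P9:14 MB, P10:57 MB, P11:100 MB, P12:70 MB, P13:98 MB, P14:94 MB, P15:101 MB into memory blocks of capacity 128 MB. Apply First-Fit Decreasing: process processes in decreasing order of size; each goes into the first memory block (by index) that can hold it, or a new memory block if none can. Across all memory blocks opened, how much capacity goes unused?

255

Sorted descending: 107, 103, 101, 100, 98, 95, 94, 89, 82, 72, 70, 57, 42, 29, 14.
memory block 1: place 107 MB, 21 MB left
memory block 2: place 103 MB, 25 MB left
memory block 3: place 101 MB, 27 MB left
memory block 4: place 100 MB, 28 MB left
memory block 5: place 98 MB, 30 MB left
memory block 6: place 95 MB, 33 MB left
memory block 7: place 94 MB, 34 MB left
memory block 8: place 89 MB, 39 MB left
memory block 9: place 82 MB, 46 MB left
memory block 10: place 72 MB, 56 MB left
memory block 11: place 70 MB, 58 MB left
memory block 11: place 57 MB, 1 MB left
memory block 9: place 42 MB, 4 MB left
memory block 5: place 29 MB, 1 MB left
memory block 1: place 14 MB, 7 MB left
11 memory blocks × 128 MB = 1408 MB; used 1153 MB; unused 255 MB.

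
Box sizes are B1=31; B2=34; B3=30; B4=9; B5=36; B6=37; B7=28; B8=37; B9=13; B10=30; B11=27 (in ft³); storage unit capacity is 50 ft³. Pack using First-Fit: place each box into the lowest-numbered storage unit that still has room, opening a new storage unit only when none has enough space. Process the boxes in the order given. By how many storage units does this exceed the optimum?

First-Fit: [31,9] [34,13] [30] [36] [37] [28] [37] [30] [27] → 9 storage units.
9 boxes exceed 25 ft³ (half the capacity), and no two of those can share a storage unit, so at least 9 storage units are needed.
So 9 is already optimal.

0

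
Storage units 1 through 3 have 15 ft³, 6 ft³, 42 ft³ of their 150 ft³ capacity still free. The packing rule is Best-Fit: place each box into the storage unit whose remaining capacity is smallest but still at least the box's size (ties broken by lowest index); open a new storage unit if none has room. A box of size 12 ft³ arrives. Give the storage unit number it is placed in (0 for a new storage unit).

Storage units with room: storage unit 1 (15 ft³), storage unit 3 (42 ft³).
Tightest fit is storage unit 1 with 15 ft³ free.

1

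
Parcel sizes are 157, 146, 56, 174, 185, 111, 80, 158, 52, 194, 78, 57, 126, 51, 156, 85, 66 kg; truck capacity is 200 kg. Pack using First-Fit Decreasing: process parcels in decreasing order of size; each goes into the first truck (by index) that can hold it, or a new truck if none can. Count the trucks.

Sorted descending: 194, 185, 174, 158, 157, 156, 146, 126, 111, 85, 80, 78, 66, 57, 56, 52, 51.
truck 1: place 194 kg, 6 kg left
truck 2: place 185 kg, 15 kg left
truck 3: place 174 kg, 26 kg left
truck 4: place 158 kg, 42 kg left
truck 5: place 157 kg, 43 kg left
truck 6: place 156 kg, 44 kg left
truck 7: place 146 kg, 54 kg left
truck 8: place 126 kg, 74 kg left
truck 9: place 111 kg, 89 kg left
truck 9: place 85 kg, 4 kg left
truck 10: place 80 kg, 120 kg left
truck 10: place 78 kg, 42 kg left
truck 8: place 66 kg, 8 kg left
truck 11: place 57 kg, 143 kg left
truck 11: place 56 kg, 87 kg left
truck 7: place 52 kg, 2 kg left
truck 11: place 51 kg, 36 kg left
Final trucks: [194] [185] [174] [158] [157] [156] [146,52] [126,66] [111,85] [80,78] [57,56,51].

11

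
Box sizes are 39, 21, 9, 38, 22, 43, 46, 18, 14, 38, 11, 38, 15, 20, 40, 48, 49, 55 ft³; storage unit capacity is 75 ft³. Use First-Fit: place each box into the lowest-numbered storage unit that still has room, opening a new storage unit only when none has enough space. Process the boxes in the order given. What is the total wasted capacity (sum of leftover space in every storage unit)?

39 ft³ → storage unit 1 (remaining 36 ft³)
21 ft³ → storage unit 1 (remaining 15 ft³)
9 ft³ → storage unit 1 (remaining 6 ft³)
38 ft³ → storage unit 2 (remaining 37 ft³)
22 ft³ → storage unit 2 (remaining 15 ft³)
43 ft³ → storage unit 3 (remaining 32 ft³)
46 ft³ → storage unit 4 (remaining 29 ft³)
18 ft³ → storage unit 3 (remaining 14 ft³)
14 ft³ → storage unit 2 (remaining 1 ft³)
38 ft³ → storage unit 5 (remaining 37 ft³)
11 ft³ → storage unit 3 (remaining 3 ft³)
38 ft³ → storage unit 6 (remaining 37 ft³)
15 ft³ → storage unit 4 (remaining 14 ft³)
20 ft³ → storage unit 5 (remaining 17 ft³)
40 ft³ → storage unit 7 (remaining 35 ft³)
48 ft³ → storage unit 8 (remaining 27 ft³)
49 ft³ → storage unit 9 (remaining 26 ft³)
55 ft³ → storage unit 10 (remaining 20 ft³)
10 storage units × 75 ft³ = 750 ft³; used 564 ft³; unused 186 ft³.

186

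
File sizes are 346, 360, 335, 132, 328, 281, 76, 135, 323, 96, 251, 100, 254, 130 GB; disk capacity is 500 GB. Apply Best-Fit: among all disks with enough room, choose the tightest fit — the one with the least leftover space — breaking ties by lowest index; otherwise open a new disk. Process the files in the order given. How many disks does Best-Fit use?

346 GB → disk 1 (remaining 154 GB)
360 GB → disk 2 (remaining 140 GB)
335 GB → disk 3 (remaining 165 GB)
132 GB → disk 2 (remaining 8 GB)
328 GB → disk 4 (remaining 172 GB)
281 GB → disk 5 (remaining 219 GB)
76 GB → disk 1 (remaining 78 GB)
135 GB → disk 3 (remaining 30 GB)
323 GB → disk 6 (remaining 177 GB)
96 GB → disk 4 (remaining 76 GB)
251 GB → disk 7 (remaining 249 GB)
100 GB → disk 6 (remaining 77 GB)
254 GB → disk 8 (remaining 246 GB)
130 GB → disk 5 (remaining 89 GB)
Final disks: [346,76] [360,132] [335,135] [328,96] [281,130] [323,100] [251] [254].

8 disks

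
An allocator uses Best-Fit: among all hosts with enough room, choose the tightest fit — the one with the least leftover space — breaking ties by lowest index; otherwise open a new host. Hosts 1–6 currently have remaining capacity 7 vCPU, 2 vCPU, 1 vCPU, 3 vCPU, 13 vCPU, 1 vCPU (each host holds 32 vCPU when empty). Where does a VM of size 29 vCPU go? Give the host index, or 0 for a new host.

No host has ≥ 29 vCPU free, so a new host is opened.

0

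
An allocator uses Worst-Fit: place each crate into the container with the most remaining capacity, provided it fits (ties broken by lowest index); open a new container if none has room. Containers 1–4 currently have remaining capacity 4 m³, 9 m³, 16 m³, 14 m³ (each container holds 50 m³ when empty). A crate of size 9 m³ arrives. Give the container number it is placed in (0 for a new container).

3

Containers with room: container 2 (9 m³), container 3 (16 m³), container 4 (14 m³).
Most room is container 3 with 16 m³ free.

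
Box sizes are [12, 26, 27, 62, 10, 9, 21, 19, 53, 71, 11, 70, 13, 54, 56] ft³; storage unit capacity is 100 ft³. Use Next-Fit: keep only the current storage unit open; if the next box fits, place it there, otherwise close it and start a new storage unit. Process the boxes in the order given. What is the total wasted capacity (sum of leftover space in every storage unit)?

storage unit 1: place 12 ft³, 88 ft³ left
storage unit 1: place 26 ft³, 62 ft³ left
storage unit 1: place 27 ft³, 35 ft³ left
storage unit 2: place 62 ft³, 38 ft³ left
storage unit 2: place 10 ft³, 28 ft³ left
storage unit 2: place 9 ft³, 19 ft³ left
storage unit 3: place 21 ft³, 79 ft³ left
storage unit 3: place 19 ft³, 60 ft³ left
storage unit 3: place 53 ft³, 7 ft³ left
storage unit 4: place 71 ft³, 29 ft³ left
storage unit 4: place 11 ft³, 18 ft³ left
storage unit 5: place 70 ft³, 30 ft³ left
storage unit 5: place 13 ft³, 17 ft³ left
storage unit 6: place 54 ft³, 46 ft³ left
storage unit 7: place 56 ft³, 44 ft³ left
7 storage units × 100 ft³ = 700 ft³; used 514 ft³; unused 186 ft³.

186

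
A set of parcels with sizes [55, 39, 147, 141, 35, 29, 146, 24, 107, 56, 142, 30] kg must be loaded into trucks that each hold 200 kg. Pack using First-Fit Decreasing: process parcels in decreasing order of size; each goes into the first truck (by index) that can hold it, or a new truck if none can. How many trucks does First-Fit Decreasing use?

Sorted descending: 147, 146, 142, 141, 107, 56, 55, 39, 35, 30, 29, 24.
truck 1: place 147 kg, 53 kg left
truck 2: place 146 kg, 54 kg left
truck 3: place 142 kg, 58 kg left
truck 4: place 141 kg, 59 kg left
truck 5: place 107 kg, 93 kg left
truck 3: place 56 kg, 2 kg left
truck 4: place 55 kg, 4 kg left
truck 1: place 39 kg, 14 kg left
truck 2: place 35 kg, 19 kg left
truck 5: place 30 kg, 63 kg left
truck 5: place 29 kg, 34 kg left
truck 5: place 24 kg, 10 kg left
Final trucks: [147,39] [146,35] [142,56] [141,55] [107,30,29,24].

5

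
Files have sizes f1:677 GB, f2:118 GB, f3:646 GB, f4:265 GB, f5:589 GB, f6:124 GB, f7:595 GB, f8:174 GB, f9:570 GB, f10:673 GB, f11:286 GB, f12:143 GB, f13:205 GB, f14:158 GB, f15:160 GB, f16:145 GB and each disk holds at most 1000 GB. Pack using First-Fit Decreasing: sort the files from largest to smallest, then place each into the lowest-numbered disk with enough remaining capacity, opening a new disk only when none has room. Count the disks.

Sorted descending: 677, 673, 646, 595, 589, 570, 286, 265, 205, 174, 160, 158, 145, 143, 124, 118.
Put 677 GB in disk 1; 323 GB remain.
Put 673 GB in disk 2; 327 GB remain.
Put 646 GB in disk 3; 354 GB remain.
Put 595 GB in disk 4; 405 GB remain.
Put 589 GB in disk 5; 411 GB remain.
Put 570 GB in disk 6; 430 GB remain.
Put 286 GB in disk 1; 37 GB remain.
Put 265 GB in disk 2; 62 GB remain.
Put 205 GB in disk 3; 149 GB remain.
Put 174 GB in disk 4; 231 GB remain.
Put 160 GB in disk 4; 71 GB remain.
Put 158 GB in disk 5; 253 GB remain.
Put 145 GB in disk 3; 4 GB remain.
Put 143 GB in disk 5; 110 GB remain.
Put 124 GB in disk 6; 306 GB remain.
Put 118 GB in disk 6; 188 GB remain.

6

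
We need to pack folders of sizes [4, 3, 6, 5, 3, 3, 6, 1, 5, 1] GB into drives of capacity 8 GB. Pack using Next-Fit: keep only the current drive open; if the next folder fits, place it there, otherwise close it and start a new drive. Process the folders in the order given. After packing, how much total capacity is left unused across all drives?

Put 4 GB in drive 1; 4 GB remain.
Put 3 GB in drive 1; 1 GB remain.
Put 6 GB in drive 2; 2 GB remain.
Put 5 GB in drive 3; 3 GB remain.
Put 3 GB in drive 3; 0 GB remain.
Put 3 GB in drive 4; 5 GB remain.
Put 6 GB in drive 5; 2 GB remain.
Put 1 GB in drive 5; 1 GB remain.
Put 5 GB in drive 6; 3 GB remain.
Put 1 GB in drive 6; 2 GB remain.
6 drives × 8 GB = 48 GB; used 37 GB; unused 11 GB.

11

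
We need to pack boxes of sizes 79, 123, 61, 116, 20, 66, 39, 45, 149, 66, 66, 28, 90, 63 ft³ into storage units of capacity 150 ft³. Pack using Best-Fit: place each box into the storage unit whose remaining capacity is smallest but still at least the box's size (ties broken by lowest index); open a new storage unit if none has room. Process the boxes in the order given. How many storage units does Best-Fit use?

8 storage units

Put 79 ft³ in storage unit 1; 71 ft³ remain.
Put 123 ft³ in storage unit 2; 27 ft³ remain.
Put 61 ft³ in storage unit 1; 10 ft³ remain.
Put 116 ft³ in storage unit 3; 34 ft³ remain.
Put 20 ft³ in storage unit 2; 7 ft³ remain.
Put 66 ft³ in storage unit 4; 84 ft³ remain.
Put 39 ft³ in storage unit 4; 45 ft³ remain.
Put 45 ft³ in storage unit 4; 0 ft³ remain.
Put 149 ft³ in storage unit 5; 1 ft³ remain.
Put 66 ft³ in storage unit 6; 84 ft³ remain.
Put 66 ft³ in storage unit 6; 18 ft³ remain.
Put 28 ft³ in storage unit 3; 6 ft³ remain.
Put 90 ft³ in storage unit 7; 60 ft³ remain.
Put 63 ft³ in storage unit 8; 87 ft³ remain.
Final storage units: [79,61] [123,20] [116,28] [66,39,45] [149] [66,66] [90] [63].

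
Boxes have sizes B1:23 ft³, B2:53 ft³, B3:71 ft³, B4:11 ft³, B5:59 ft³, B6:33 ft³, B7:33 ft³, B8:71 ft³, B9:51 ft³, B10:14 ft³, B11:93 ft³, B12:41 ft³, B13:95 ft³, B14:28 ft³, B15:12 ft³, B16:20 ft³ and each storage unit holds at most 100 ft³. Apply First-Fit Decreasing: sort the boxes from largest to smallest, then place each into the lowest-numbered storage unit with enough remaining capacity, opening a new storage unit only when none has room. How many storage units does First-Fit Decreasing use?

Sorted descending: 95, 93, 71, 71, 59, 53, 51, 41, 33, 33, 28, 23, 20, 14, 12, 11.
95 ft³ → storage unit 1 (remaining 5 ft³)
93 ft³ → storage unit 2 (remaining 7 ft³)
71 ft³ → storage unit 3 (remaining 29 ft³)
71 ft³ → storage unit 4 (remaining 29 ft³)
59 ft³ → storage unit 5 (remaining 41 ft³)
53 ft³ → storage unit 6 (remaining 47 ft³)
51 ft³ → storage unit 7 (remaining 49 ft³)
41 ft³ → storage unit 5 (remaining 0 ft³)
33 ft³ → storage unit 6 (remaining 14 ft³)
33 ft³ → storage unit 7 (remaining 16 ft³)
28 ft³ → storage unit 3 (remaining 1 ft³)
23 ft³ → storage unit 4 (remaining 6 ft³)
20 ft³ → storage unit 8 (remaining 80 ft³)
14 ft³ → storage unit 6 (remaining 0 ft³)
12 ft³ → storage unit 7 (remaining 4 ft³)
11 ft³ → storage unit 8 (remaining 69 ft³)

8 storage units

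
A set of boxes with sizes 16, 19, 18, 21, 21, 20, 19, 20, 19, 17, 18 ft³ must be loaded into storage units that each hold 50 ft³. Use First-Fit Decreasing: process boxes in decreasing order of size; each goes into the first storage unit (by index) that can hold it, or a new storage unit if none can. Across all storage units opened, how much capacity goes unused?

92

Sorted descending: 21, 21, 20, 20, 19, 19, 19, 18, 18, 17, 16.
21 ft³ → storage unit 1 (remaining 29 ft³)
21 ft³ → storage unit 1 (remaining 8 ft³)
20 ft³ → storage unit 2 (remaining 30 ft³)
20 ft³ → storage unit 2 (remaining 10 ft³)
19 ft³ → storage unit 3 (remaining 31 ft³)
19 ft³ → storage unit 3 (remaining 12 ft³)
19 ft³ → storage unit 4 (remaining 31 ft³)
18 ft³ → storage unit 4 (remaining 13 ft³)
18 ft³ → storage unit 5 (remaining 32 ft³)
17 ft³ → storage unit 5 (remaining 15 ft³)
16 ft³ → storage unit 6 (remaining 34 ft³)
6 storage units × 50 ft³ = 300 ft³; used 208 ft³; unused 92 ft³.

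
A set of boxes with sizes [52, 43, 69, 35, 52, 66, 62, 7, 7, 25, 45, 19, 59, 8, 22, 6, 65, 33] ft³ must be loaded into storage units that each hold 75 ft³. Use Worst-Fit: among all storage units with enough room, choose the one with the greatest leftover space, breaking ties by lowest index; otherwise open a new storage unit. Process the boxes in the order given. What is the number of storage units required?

52 ft³ → storage unit 1 (remaining 23 ft³)
43 ft³ → storage unit 2 (remaining 32 ft³)
69 ft³ → storage unit 3 (remaining 6 ft³)
35 ft³ → storage unit 4 (remaining 40 ft³)
52 ft³ → storage unit 5 (remaining 23 ft³)
66 ft³ → storage unit 6 (remaining 9 ft³)
62 ft³ → storage unit 7 (remaining 13 ft³)
7 ft³ → storage unit 4 (remaining 33 ft³)
7 ft³ → storage unit 4 (remaining 26 ft³)
25 ft³ → storage unit 2 (remaining 7 ft³)
45 ft³ → storage unit 8 (remaining 30 ft³)
19 ft³ → storage unit 8 (remaining 11 ft³)
59 ft³ → storage unit 9 (remaining 16 ft³)
8 ft³ → storage unit 4 (remaining 18 ft³)
22 ft³ → storage unit 1 (remaining 1 ft³)
6 ft³ → storage unit 5 (remaining 17 ft³)
65 ft³ → storage unit 10 (remaining 10 ft³)
33 ft³ → storage unit 11 (remaining 42 ft³)
Final storage units: [52,22] [43,25] [69] [35,7,7,8] [52,6] [66] [62] [45,19] [59] [65] [33].

11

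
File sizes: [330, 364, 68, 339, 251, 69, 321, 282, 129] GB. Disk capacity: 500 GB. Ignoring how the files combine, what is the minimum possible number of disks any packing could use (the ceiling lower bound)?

5

Total size = 330 + 364 + 68 + 339 + 251 + 69 + 321 + 282 + 129 = 2153 GB.
⌈2153 / 500⌉ = 5.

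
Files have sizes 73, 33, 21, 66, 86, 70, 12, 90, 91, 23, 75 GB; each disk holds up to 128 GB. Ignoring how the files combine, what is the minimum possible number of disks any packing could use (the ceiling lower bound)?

Total size = 73 + 33 + 21 + 66 + 86 + 70 + 12 + 90 + 91 + 23 + 75 = 640 GB.
⌈640 / 128⌉ = 5.

5 disks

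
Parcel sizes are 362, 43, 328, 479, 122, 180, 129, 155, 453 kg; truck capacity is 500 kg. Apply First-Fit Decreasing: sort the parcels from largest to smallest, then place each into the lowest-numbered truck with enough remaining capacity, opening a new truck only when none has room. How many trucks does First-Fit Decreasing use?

Sorted descending: 479, 453, 362, 328, 180, 155, 129, 122, 43.
479 kg → truck 1 (remaining 21 kg)
453 kg → truck 2 (remaining 47 kg)
362 kg → truck 3 (remaining 138 kg)
328 kg → truck 4 (remaining 172 kg)
180 kg → truck 5 (remaining 320 kg)
155 kg → truck 4 (remaining 17 kg)
129 kg → truck 3 (remaining 9 kg)
122 kg → truck 5 (remaining 198 kg)
43 kg → truck 2 (remaining 4 kg)

5 trucks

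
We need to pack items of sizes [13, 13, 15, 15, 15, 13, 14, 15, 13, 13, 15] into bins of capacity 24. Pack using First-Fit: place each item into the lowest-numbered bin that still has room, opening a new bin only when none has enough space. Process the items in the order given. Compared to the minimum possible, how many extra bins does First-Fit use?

0

First-Fit: [13] [13] [15] [15] [15] [13] [14] [15] [13] [13] [15] → 11 bins.
11 items exceed 12 (half the capacity), and no two of those can share a bin, so at least 11 bins are needed.
So 11 is already optimal.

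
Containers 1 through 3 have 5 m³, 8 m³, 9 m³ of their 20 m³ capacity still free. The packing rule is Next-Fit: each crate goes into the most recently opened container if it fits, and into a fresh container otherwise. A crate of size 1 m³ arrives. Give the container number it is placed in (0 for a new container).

Next-Fit only looks at container 3, which has 9 m³ free.
1 m³ fits there.

3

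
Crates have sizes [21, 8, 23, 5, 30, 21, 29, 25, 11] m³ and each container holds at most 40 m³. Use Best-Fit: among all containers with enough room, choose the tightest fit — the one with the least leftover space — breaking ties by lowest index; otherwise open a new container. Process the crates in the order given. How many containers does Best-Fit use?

Put 21 m³ in container 1; 19 m³ remain.
Put 8 m³ in container 1; 11 m³ remain.
Put 23 m³ in container 2; 17 m³ remain.
Put 5 m³ in container 1; 6 m³ remain.
Put 30 m³ in container 3; 10 m³ remain.
Put 21 m³ in container 4; 19 m³ remain.
Put 29 m³ in container 5; 11 m³ remain.
Put 25 m³ in container 6; 15 m³ remain.
Put 11 m³ in container 5; 0 m³ remain.

6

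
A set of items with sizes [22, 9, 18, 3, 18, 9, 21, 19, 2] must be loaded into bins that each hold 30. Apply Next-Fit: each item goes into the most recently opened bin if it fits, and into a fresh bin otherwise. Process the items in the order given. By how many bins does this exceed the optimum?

Next-Fit: [22] [9,18,3] [18,9] [21] [19,2] → 5 bins.
Total size 121; any packing needs at least ⌈121/30⌉ = 5 bins.
So 5 is already optimal.

0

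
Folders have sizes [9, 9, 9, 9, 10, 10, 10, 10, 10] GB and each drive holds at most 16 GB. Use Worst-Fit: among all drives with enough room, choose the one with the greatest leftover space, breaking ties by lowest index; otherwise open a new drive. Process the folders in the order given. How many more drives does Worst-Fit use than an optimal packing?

0

Worst-Fit: [9] [9] [9] [9] [10] [10] [10] [10] [10] → 9 drives.
9 folders exceed 8 GB (half the capacity), and no two of those can share a drive, so at least 9 drives are needed.
So 9 is already optimal.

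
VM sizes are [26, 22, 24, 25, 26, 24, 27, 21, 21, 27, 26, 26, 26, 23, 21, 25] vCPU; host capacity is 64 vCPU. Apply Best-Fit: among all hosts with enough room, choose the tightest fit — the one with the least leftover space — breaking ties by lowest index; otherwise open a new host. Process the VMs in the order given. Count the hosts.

8

host 1: place 26 vCPU, 38 vCPU left
host 1: place 22 vCPU, 16 vCPU left
host 2: place 24 vCPU, 40 vCPU left
host 2: place 25 vCPU, 15 vCPU left
host 3: place 26 vCPU, 38 vCPU left
host 3: place 24 vCPU, 14 vCPU left
host 4: place 27 vCPU, 37 vCPU left
host 4: place 21 vCPU, 16 vCPU left
host 5: place 21 vCPU, 43 vCPU left
host 5: place 27 vCPU, 16 vCPU left
host 6: place 26 vCPU, 38 vCPU left
host 6: place 26 vCPU, 12 vCPU left
host 7: place 26 vCPU, 38 vCPU left
host 7: place 23 vCPU, 15 vCPU left
host 8: place 21 vCPU, 43 vCPU left
host 8: place 25 vCPU, 18 vCPU left
Final hosts: [26,22] [24,25] [26,24] [27,21] [21,27] [26,26] [26,23] [21,25].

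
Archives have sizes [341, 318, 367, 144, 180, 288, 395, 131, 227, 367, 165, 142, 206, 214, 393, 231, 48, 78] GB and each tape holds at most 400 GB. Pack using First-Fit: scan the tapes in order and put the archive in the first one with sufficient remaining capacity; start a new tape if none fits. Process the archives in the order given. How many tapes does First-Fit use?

341 GB → tape 1 (remaining 59 GB)
318 GB → tape 2 (remaining 82 GB)
367 GB → tape 3 (remaining 33 GB)
144 GB → tape 4 (remaining 256 GB)
180 GB → tape 4 (remaining 76 GB)
288 GB → tape 5 (remaining 112 GB)
395 GB → tape 6 (remaining 5 GB)
131 GB → tape 7 (remaining 269 GB)
227 GB → tape 7 (remaining 42 GB)
367 GB → tape 8 (remaining 33 GB)
165 GB → tape 9 (remaining 235 GB)
142 GB → tape 9 (remaining 93 GB)
206 GB → tape 10 (remaining 194 GB)
214 GB → tape 11 (remaining 186 GB)
393 GB → tape 12 (remaining 7 GB)
231 GB → tape 13 (remaining 169 GB)
48 GB → tape 1 (remaining 11 GB)
78 GB → tape 2 (remaining 4 GB)
Final tapes: [341,48] [318,78] [367] [144,180] [288] [395] [131,227] [367] [165,142] [206] [214] [393] [231].

13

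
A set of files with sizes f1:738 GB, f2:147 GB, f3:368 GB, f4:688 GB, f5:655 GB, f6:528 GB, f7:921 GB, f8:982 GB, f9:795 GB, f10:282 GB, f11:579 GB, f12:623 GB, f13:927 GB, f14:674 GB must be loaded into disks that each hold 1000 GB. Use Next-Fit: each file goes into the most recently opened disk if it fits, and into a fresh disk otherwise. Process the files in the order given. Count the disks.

12

disk 1: place f1 (738 GB), 262 GB left
disk 1: place f2 (147 GB), 115 GB left
disk 2: place f3 (368 GB), 632 GB left
disk 3: place f4 (688 GB), 312 GB left
disk 4: place f5 (655 GB), 345 GB left
disk 5: place f6 (528 GB), 472 GB left
disk 6: place f7 (921 GB), 79 GB left
disk 7: place f8 (982 GB), 18 GB left
disk 8: place f9 (795 GB), 205 GB left
disk 9: place f10 (282 GB), 718 GB left
disk 9: place f11 (579 GB), 139 GB left
disk 10: place f12 (623 GB), 377 GB left
disk 11: place f13 (927 GB), 73 GB left
disk 12: place f14 (674 GB), 326 GB left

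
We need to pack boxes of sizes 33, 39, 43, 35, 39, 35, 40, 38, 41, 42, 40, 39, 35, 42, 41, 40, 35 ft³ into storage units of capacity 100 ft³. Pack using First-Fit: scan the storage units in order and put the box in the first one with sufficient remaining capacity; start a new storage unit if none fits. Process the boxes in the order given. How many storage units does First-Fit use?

9 storage units

Put 33 ft³ in storage unit 1; 67 ft³ remain.
Put 39 ft³ in storage unit 1; 28 ft³ remain.
Put 43 ft³ in storage unit 2; 57 ft³ remain.
Put 35 ft³ in storage unit 2; 22 ft³ remain.
Put 39 ft³ in storage unit 3; 61 ft³ remain.
Put 35 ft³ in storage unit 3; 26 ft³ remain.
Put 40 ft³ in storage unit 4; 60 ft³ remain.
Put 38 ft³ in storage unit 4; 22 ft³ remain.
Put 41 ft³ in storage unit 5; 59 ft³ remain.
Put 42 ft³ in storage unit 5; 17 ft³ remain.
Put 40 ft³ in storage unit 6; 60 ft³ remain.
Put 39 ft³ in storage unit 6; 21 ft³ remain.
Put 35 ft³ in storage unit 7; 65 ft³ remain.
Put 42 ft³ in storage unit 7; 23 ft³ remain.
Put 41 ft³ in storage unit 8; 59 ft³ remain.
Put 40 ft³ in storage unit 8; 19 ft³ remain.
Put 35 ft³ in storage unit 9; 65 ft³ remain.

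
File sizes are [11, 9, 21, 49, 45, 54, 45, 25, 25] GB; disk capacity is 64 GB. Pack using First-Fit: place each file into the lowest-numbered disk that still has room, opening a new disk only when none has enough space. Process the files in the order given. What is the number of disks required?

disk 1: place 11 GB, 53 GB left
disk 1: place 9 GB, 44 GB left
disk 1: place 21 GB, 23 GB left
disk 2: place 49 GB, 15 GB left
disk 3: place 45 GB, 19 GB left
disk 4: place 54 GB, 10 GB left
disk 5: place 45 GB, 19 GB left
disk 6: place 25 GB, 39 GB left
disk 6: place 25 GB, 14 GB left

6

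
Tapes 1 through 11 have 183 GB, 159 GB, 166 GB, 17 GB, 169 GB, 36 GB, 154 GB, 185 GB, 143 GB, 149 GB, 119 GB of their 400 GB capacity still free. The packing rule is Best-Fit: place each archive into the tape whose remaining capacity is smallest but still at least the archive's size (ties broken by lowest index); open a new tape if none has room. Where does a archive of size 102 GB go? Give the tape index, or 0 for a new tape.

11

Tapes with room: tape 1 (183 GB), tape 2 (159 GB), tape 3 (166 GB), tape 5 (169 GB), tape 7 (154 GB), tape 8 (185 GB), tape 9 (143 GB), tape 10 (149 GB), tape 11 (119 GB).
Tightest fit is tape 11 with 119 GB free.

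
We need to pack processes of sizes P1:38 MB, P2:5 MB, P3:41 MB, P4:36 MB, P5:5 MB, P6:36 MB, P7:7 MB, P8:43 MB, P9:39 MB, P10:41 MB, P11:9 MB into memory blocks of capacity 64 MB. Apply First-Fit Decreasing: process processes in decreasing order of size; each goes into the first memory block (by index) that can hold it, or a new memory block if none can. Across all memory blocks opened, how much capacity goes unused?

148

Sorted descending: 43, 41, 41, 39, 38, 36, 36, 9, 7, 5, 5.
43 MB → memory block 1 (remaining 21 MB)
41 MB → memory block 2 (remaining 23 MB)
41 MB → memory block 3 (remaining 23 MB)
39 MB → memory block 4 (remaining 25 MB)
38 MB → memory block 5 (remaining 26 MB)
36 MB → memory block 6 (remaining 28 MB)
36 MB → memory block 7 (remaining 28 MB)
9 MB → memory block 1 (remaining 12 MB)
7 MB → memory block 1 (remaining 5 MB)
5 MB → memory block 1 (remaining 0 MB)
5 MB → memory block 2 (remaining 18 MB)
7 memory blocks × 64 MB = 448 MB; used 300 MB; unused 148 MB.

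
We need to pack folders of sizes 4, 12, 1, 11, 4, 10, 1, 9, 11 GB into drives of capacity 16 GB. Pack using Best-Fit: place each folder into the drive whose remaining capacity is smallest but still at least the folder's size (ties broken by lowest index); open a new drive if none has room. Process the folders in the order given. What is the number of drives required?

5 drives

Put 4 GB in drive 1; 12 GB remain.
Put 12 GB in drive 1; 0 GB remain.
Put 1 GB in drive 2; 15 GB remain.
Put 11 GB in drive 2; 4 GB remain.
Put 4 GB in drive 2; 0 GB remain.
Put 10 GB in drive 3; 6 GB remain.
Put 1 GB in drive 3; 5 GB remain.
Put 9 GB in drive 4; 7 GB remain.
Put 11 GB in drive 5; 5 GB remain.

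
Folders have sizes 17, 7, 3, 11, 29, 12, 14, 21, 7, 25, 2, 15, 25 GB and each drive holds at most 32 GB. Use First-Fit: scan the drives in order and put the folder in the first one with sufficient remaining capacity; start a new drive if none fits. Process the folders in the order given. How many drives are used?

7

17 GB → drive 1 (remaining 15 GB)
7 GB → drive 1 (remaining 8 GB)
3 GB → drive 1 (remaining 5 GB)
11 GB → drive 2 (remaining 21 GB)
29 GB → drive 3 (remaining 3 GB)
12 GB → drive 2 (remaining 9 GB)
14 GB → drive 4 (remaining 18 GB)
21 GB → drive 5 (remaining 11 GB)
7 GB → drive 2 (remaining 2 GB)
25 GB → drive 6 (remaining 7 GB)
2 GB → drive 1 (remaining 3 GB)
15 GB → drive 4 (remaining 3 GB)
25 GB → drive 7 (remaining 7 GB)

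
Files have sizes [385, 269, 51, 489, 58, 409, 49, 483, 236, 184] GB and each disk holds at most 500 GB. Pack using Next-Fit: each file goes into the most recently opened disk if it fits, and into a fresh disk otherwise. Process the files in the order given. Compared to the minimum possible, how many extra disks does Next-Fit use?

Next-Fit: [385] [269,51] [489] [58,409] [49] [483] [236,184] → 7 disks.
Total size 2613 GB; any packing needs at least ⌈2613/500⌉ = 6 disks.
An optimal packing achieves that bound: [489] [483] [409,58] [385,51,49] [269,184] [236] → 6 disks.
Excess: 7 − 6 = 1.

1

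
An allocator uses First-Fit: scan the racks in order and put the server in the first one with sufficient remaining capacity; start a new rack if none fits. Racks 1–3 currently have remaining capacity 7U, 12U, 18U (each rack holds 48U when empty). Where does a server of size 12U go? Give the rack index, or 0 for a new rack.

2

Racks with room: rack 2 (12U), rack 3 (18U).
The first with room is rack 2.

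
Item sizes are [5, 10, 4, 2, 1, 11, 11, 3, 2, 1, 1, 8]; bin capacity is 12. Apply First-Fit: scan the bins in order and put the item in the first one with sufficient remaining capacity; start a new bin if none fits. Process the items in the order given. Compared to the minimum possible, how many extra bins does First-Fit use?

First-Fit: [5,4,2,1] [10,2] [11,1] [11,1] [3,8] → 5 bins.
Total size 59; any packing needs at least ⌈59/12⌉ = 5 bins.
So 5 is already optimal.

0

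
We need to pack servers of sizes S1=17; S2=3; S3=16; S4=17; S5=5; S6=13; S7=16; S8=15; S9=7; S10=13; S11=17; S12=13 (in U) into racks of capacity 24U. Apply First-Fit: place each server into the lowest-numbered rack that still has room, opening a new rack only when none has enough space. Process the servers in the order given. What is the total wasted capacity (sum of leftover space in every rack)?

64

S1 (17U) → rack 1 (remaining 7U)
S2 (3U) → rack 1 (remaining 4U)
S3 (16U) → rack 2 (remaining 8U)
S4 (17U) → rack 3 (remaining 7U)
S5 (5U) → rack 2 (remaining 3U)
S6 (13U) → rack 4 (remaining 11U)
S7 (16U) → rack 5 (remaining 8U)
S8 (15U) → rack 6 (remaining 9U)
S9 (7U) → rack 3 (remaining 0U)
S10 (13U) → rack 7 (remaining 11U)
S11 (17U) → rack 8 (remaining 7U)
S12 (13U) → rack 9 (remaining 11U)
9 racks × 24U = 216U; used 152U; unused 64U.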